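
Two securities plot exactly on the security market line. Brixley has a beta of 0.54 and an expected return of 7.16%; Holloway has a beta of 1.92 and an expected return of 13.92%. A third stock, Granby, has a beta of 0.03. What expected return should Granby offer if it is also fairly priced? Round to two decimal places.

4.66%

MRP (SML slope) = (13.92% − 7.16%) / (1.92 − 0.54) = 6.76% / 1.38 = 4.8986%
R_f (intercept) = 7.16% − 0.54 × 4.8986% = 4.5148%
E(R_Granby) = R_f + β × MRP = 4.5148% + 0.03 × 4.8986% = 4.66%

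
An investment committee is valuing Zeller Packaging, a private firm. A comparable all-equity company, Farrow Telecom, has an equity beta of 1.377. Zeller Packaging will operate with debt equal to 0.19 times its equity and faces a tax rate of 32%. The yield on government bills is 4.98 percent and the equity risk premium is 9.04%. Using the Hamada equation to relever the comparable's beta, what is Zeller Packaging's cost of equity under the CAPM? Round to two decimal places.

β_L = β_U × [1 + (1 − t)(D/E)] = 1.377 × [1 + (1 − 0.32) × 0.19]
    = 1.377 × [1 + 0.68 × 0.19] = 1.377 × 1.1292 = 1.5549
E(R) = R_f + β_L × MRP = 4.98% + 1.5549 × 9.04% = 19.04%

19.04%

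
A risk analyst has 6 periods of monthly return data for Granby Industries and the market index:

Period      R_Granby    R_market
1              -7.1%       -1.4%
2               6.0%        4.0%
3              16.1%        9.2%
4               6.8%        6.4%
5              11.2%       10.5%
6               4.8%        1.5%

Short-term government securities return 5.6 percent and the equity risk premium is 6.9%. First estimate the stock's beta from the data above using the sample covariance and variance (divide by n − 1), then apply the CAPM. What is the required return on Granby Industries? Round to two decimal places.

Mean R_i = (-7.1 + 6.0 + 16.1 + 6.8 + 11.2 + 4.8) / 6 = 6.3000%
Mean R_m = (-1.4 + 4.0 + 9.2 + 6.4 + 10.5 + 1.5) / 6 = 5.0333%
Σ(R_i − R̄_i)(R_m − R̄_m) = 160.1200  ⇒  Cov = 160.1200 / 5 = 32.0240
Σ(R_m − R̄_m)² = 104.0533  ⇒  Var(R_m) = 104.0533 / 5 = 20.8107
β = Cov / Var(R_m) = 32.0240 / 20.8107 = 1.5388
E(R) = R_f + β × MRP = 5.6% + 1.5388 × 6.9% = 16.22%

16.22%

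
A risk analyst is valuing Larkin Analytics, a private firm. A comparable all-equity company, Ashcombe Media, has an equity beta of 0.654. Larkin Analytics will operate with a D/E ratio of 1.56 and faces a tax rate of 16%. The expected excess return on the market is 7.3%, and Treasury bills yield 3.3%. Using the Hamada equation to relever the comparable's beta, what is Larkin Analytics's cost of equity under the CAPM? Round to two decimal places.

14.33%

β_L = β_U × [1 + (1 − t)(D/E)] = 0.654 × [1 + (1 − 0.16) × 1.56]
    = 0.654 × [1 + 0.84 × 1.56] = 0.654 × 2.3104 = 1.5110
E(R) = R_f + β_L × MRP = 3.3% + 1.5110 × 7.3% = 14.33%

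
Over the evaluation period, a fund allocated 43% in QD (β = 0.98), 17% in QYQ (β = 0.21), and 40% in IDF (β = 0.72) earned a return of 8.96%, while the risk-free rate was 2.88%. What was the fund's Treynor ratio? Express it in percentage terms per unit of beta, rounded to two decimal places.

8.16%

β_P = 0.43×0.98 + 0.17×0.21 + 0.40×0.72 = 0.7451
Treynor = (R_P − R_f) / β_P = (8.96% − 2.88%) / 0.7451 = 6.08% / 0.7451 = 8.16%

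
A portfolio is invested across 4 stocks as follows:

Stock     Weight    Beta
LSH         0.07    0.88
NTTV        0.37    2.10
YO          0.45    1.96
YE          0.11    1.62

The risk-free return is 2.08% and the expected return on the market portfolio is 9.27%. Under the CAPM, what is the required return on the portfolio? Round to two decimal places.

β_P = Σ w_i β_i = 0.07×0.88 + 0.37×2.10 + 0.45×1.96 + 0.11×1.62 = 1.8988
MRP = 9.27% − 2.08% = 7.19%
E(R_P) = R_f + β_P × MRP = 2.08% + 1.8988 × 7.19% = 15.73%

15.73%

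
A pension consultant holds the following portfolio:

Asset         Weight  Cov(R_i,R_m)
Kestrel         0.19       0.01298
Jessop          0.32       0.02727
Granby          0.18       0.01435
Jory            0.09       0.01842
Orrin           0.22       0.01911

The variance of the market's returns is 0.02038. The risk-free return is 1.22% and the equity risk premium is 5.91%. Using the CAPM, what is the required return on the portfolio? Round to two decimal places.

6.91%

β_Kestrel = 0.01298 / 0.02038 = 0.6369
β_Jessop = 0.02727 / 0.02038 = 1.3381
β_Granby = 0.01435 / 0.02038 = 0.7041
β_Jory = 0.01842 / 0.02038 = 0.9038
β_Orrin = 0.01911 / 0.02038 = 0.9377
β_P = Σ w_i β_i = 0.19×0.6369 + 0.32×1.3381 + 0.18×0.7041 + 0.09×0.9038 + 0.22×0.9377 = 0.9636
E(R_P) = R_f + β_P × MRP = 1.22% + 0.9636 × 5.91% = 6.91%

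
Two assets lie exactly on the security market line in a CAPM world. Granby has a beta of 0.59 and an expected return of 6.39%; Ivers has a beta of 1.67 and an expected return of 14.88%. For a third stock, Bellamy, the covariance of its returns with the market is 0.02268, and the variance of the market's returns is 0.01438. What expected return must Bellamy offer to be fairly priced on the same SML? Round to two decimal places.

14.15%

MRP = (14.88% − 6.39%) / (1.67 − 0.59) = 7.8611%
R_f = 6.39% − 0.59 × 7.8611% = 1.7520%
β_Bellamy = Cov / Var(R_m) = 0.02268 / 0.01438 = 1.5772
E(R_Bellamy) = R_f + β × MRP = 1.7520% + 1.5772 × 7.8611% = 14.15%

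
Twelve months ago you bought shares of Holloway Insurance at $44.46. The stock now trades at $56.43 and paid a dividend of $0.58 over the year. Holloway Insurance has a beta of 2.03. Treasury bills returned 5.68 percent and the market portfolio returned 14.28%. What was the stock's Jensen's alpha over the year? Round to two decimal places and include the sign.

+5.09%

Realised HPR = (P1 + D1 − P0) / P0 = (56.43 + 0.58 − 44.46) / 44.46 = 12.55 / 44.46 = 28.2276%
MRP = 14.28% − 5.68% = 8.60%
CAPM required = R_f + β·MRP = 5.68% + 2.03 × 8.60% = 23.1380%
α = realised − required = 28.2276% − 23.1380% = +5.09%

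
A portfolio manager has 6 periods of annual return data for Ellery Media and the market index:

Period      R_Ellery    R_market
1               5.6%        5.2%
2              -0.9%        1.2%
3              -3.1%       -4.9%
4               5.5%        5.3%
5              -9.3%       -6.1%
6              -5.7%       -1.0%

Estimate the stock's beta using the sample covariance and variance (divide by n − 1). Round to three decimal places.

1.132

Mean R_i = (5.6 − 0.9 − 3.1 + 5.5 − 9.3 − 5.7) / 6 = -1.3167%
Mean R_m = (5.2 + 1.2 − 4.9 + 5.3 − 6.1 − 1.0) / 6 = -0.0500%
Σ(R_i − R̄_i)(R_m − R̄_m) = 134.4150  ⇒  Cov = 134.4150 / 5 = 26.8830
Σ(R_m − R̄_m)² = 118.7750  ⇒  Var(R_m) = 118.7750 / 5 = 23.7550
β = Cov / Var(R_m) = 26.8830 / 23.7550 = 1.1317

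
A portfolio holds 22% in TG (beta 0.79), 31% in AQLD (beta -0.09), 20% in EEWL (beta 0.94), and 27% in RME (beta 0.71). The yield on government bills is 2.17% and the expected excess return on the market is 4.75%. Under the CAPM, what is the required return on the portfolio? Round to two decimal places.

β_P = Σ w_i β_i = 0.22×0.79 + 0.31×-0.09 + 0.20×0.94 + 0.27×0.71 = 0.5256
E(R_P) = R_f + β_P × MRP = 2.17% + 0.5256 × 4.75% = 4.67%

4.67%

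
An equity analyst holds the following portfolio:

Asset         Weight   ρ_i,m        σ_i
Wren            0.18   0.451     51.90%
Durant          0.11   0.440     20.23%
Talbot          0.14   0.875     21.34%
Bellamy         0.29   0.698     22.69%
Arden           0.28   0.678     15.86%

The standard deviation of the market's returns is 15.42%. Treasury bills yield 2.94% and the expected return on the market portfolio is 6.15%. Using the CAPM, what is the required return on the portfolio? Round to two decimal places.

6.15%

β_Wren = 0.451 × 51.90% / 15.42% = 1.5180
β_Durant = 0.440 × 20.23% / 15.42% = 0.5773
β_Talbot = 0.875 × 21.34% / 15.42% = 1.2109
β_Bellamy = 0.698 × 22.69% / 15.42% = 1.0271
β_Arden = 0.678 × 15.86% / 15.42% = 0.6973
β_P = Σ w_i β_i = 0.18×1.5180 + 0.11×0.5773 + 0.14×1.2109 + 0.29×1.0271 + 0.28×0.6973 = 0.9994
MRP = 6.15% − 2.94% = 3.21%
E(R_P) = R_f + β_P × MRP = 2.94% + 0.9994 × 3.21% = 6.15%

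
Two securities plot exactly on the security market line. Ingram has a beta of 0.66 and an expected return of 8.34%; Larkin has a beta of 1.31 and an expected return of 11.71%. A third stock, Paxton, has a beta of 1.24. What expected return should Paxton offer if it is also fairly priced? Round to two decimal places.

11.35%

MRP (SML slope) = (11.71% − 8.34%) / (1.31 − 0.66) = 3.37% / 0.65 = 5.1846%
R_f (intercept) = 8.34% − 0.66 × 5.1846% = 4.9182%
E(R_Paxton) = R_f + β × MRP = 4.9182% + 1.24 × 5.1846% = 11.35%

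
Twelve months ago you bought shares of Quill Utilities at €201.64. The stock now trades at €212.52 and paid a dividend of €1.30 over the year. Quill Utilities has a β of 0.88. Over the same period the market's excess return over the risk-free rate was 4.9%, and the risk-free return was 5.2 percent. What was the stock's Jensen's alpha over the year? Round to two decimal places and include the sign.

Realised HPR = (P1 + D1 − P0) / P0 = (212.52 + 1.30 − 201.64) / 201.64 = 12.18 / 201.64 = 6.0405%
CAPM required = R_f + β·MRP = 5.2% + 0.88 × 4.9% = 9.5120%
α = realised − required = 6.0405% − 9.5120% = -3.47%

-3.47%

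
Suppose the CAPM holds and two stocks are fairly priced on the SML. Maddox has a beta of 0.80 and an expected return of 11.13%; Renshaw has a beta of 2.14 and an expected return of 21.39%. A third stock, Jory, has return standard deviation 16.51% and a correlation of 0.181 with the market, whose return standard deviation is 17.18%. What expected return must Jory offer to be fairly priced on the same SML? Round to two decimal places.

MRP = (21.39% − 11.13%) / (2.14 − 0.80) = 7.6567%
R_f = 11.13% − 0.80 × 7.6567% = 5.0046%
β_Jory = ρ·σ_i/σ_m = 0.181 × 16.51 / 17.18 = 0.1739
E(R_Jory) = R_f + β × MRP = 5.0046% + 0.1739 × 7.6567% = 6.34%

6.34%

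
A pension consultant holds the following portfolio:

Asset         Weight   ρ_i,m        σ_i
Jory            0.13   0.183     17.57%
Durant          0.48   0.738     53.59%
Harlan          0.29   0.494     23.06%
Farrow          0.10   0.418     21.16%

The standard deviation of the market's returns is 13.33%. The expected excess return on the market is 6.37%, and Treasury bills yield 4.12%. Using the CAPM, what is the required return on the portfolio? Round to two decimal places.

15.39%

β_Jory = 0.183 × 17.57% / 13.33% = 0.2412
β_Durant = 0.738 × 53.59% / 13.33% = 2.9669
β_Harlan = 0.494 × 23.06% / 13.33% = 0.8546
β_Farrow = 0.418 × 21.16% / 13.33% = 0.6635
β_P = Σ w_i β_i = 0.13×0.2412 + 0.48×2.9669 + 0.29×0.8546 + 0.10×0.6635 = 1.7697
E(R_P) = R_f + β_P × MRP = 4.12% + 1.7697 × 6.37% = 15.39%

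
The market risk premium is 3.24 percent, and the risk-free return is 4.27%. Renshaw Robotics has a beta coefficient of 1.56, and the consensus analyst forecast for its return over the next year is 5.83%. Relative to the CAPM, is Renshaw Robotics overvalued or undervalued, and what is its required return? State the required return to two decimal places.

Required return = R_f + β·MRP = 4.27% + 1.56 × 3.24% = 9.32%
Forecast 5.83% < required 9.32% → the stock plots below the SML → overvalued.

Overvalued; required return 9.32%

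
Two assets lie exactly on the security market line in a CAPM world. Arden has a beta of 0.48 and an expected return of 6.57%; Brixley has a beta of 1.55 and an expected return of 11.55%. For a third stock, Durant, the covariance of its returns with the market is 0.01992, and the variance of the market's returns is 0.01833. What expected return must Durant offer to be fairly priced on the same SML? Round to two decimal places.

MRP = (11.55% − 6.57%) / (1.55 − 0.48) = 4.6542%
R_f = 6.57% − 0.48 × 4.6542% = 4.3360%
β_Durant = Cov / Var(R_m) = 0.01992 / 0.01833 = 1.0867
E(R_Durant) = R_f + β × MRP = 4.3360% + 1.0867 × 4.6542% = 9.39%

9.39%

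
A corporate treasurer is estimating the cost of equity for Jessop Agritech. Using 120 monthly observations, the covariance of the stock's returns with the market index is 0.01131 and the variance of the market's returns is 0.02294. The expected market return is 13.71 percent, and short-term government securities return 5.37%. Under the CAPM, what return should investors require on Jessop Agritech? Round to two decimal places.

9.48%

β = Cov(R_i, R_m) / Var(R_m) = 0.01131 / 0.02294 = 0.4930
MRP = 13.71% − 5.37% = 8.34%
E(R) = R_f + β × MRP = 5.37% + 0.4930 × 8.34% = 9.48%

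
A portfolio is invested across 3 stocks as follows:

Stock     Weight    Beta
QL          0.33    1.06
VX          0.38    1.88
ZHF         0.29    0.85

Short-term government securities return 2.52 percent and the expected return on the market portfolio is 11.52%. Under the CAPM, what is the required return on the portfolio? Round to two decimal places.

β_P = Σ w_i β_i = 0.33×1.06 + 0.38×1.88 + 0.29×0.85 = 1.3107
MRP = 11.52% − 2.52% = 9.00%
E(R_P) = R_f + β_P × MRP = 2.52% + 1.3107 × 9.00% = 14.32%

14.32%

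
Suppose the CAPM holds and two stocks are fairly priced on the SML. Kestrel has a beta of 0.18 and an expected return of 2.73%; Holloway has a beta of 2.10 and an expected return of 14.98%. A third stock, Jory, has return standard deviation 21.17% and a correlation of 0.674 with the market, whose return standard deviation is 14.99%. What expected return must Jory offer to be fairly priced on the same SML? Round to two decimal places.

MRP = (14.98% − 2.73%) / (2.10 − 0.18) = 6.3802%
R_f = 2.73% − 0.18 × 6.3802% = 1.5816%
β_Jory = ρ·σ_i/σ_m = 0.674 × 21.17 / 14.99 = 0.9519
E(R_Jory) = R_f + β × MRP = 1.5816% + 0.9519 × 6.3802% = 7.65%

7.65%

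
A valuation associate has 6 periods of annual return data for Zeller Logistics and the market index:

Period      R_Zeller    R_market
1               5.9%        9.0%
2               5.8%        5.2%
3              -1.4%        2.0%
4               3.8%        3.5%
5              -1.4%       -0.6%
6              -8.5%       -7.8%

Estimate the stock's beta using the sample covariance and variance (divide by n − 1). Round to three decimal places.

Mean R_i = (5.9 + 5.8 − 1.4 + 3.8 − 1.4 − 8.5) / 6 = 0.7000%
Mean R_m = (9.0 + 5.2 + 2.0 + 3.5 − 0.6 − 7.8) / 6 = 1.8833%
Σ(R_i − R̄_i)(R_m − R̄_m) = 152.9900  ⇒  Cov = 152.9900 / 5 = 30.5980
Σ(R_m − R̄_m)² = 164.2083  ⇒  Var(R_m) = 164.2083 / 5 = 32.8417
β = Cov / Var(R_m) = 30.5980 / 32.8417 = 0.9317

0.932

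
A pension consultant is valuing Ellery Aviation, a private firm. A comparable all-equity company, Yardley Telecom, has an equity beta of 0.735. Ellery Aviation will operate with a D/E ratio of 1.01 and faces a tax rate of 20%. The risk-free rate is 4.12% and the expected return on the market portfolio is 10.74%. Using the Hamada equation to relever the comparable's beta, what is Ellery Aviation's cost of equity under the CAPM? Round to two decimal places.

β_L = β_U × [1 + (1 − t)(D/E)] = 0.735 × [1 + (1 − 0.20) × 1.01]
    = 0.735 × [1 + 0.80 × 1.01] = 0.735 × 1.8080 = 1.3289
MRP = 10.74% − 4.12% = 6.62%
E(R) = R_f + β_L × MRP = 4.12% + 1.3289 × 6.62% = 12.92%

12.92%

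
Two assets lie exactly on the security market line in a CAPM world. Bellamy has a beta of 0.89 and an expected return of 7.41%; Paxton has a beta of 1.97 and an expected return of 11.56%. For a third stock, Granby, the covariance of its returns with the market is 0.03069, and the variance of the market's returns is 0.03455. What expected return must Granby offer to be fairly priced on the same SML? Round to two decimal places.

7.40%

MRP = (11.56% − 7.41%) / (1.97 − 0.89) = 3.8426%
R_f = 7.41% − 0.89 × 3.8426% = 3.9901%
β_Granby = Cov / Var(R_m) = 0.03069 / 0.03455 = 0.8883
E(R_Granby) = R_f + β × MRP = 3.9901% + 0.8883 × 3.8426% = 7.40%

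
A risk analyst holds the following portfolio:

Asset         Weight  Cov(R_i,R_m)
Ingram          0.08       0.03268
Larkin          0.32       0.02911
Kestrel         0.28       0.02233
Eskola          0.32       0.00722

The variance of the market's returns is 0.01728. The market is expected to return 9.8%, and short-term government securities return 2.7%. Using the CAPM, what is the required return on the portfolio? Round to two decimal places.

β_Ingram = 0.03268 / 0.01728 = 1.8912
β_Larkin = 0.02911 / 0.01728 = 1.6846
β_Kestrel = 0.02233 / 0.01728 = 1.2922
β_Eskola = 0.00722 / 0.01728 = 0.4178
β_P = Σ w_i β_i = 0.08×1.8912 + 0.32×1.6846 + 0.28×1.2922 + 0.32×0.4178 = 1.1859
MRP = 9.8% − 2.7% = 7.10%
E(R_P) = R_f + β_P × MRP = 2.7% + 1.1859 × 7.1% = 11.12%

11.12%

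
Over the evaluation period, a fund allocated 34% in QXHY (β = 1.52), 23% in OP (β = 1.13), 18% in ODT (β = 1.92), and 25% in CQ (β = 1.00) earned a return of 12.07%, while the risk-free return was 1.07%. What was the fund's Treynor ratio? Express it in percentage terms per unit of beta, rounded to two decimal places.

β_P = 0.34×1.52 + 0.23×1.13 + 0.18×1.92 + 0.25×1.00 = 1.3723
Treynor = (R_P − R_f) / β_P = (12.07% − 1.07%) / 1.3723 = 11.00% / 1.3723 = 8.02%

8.02%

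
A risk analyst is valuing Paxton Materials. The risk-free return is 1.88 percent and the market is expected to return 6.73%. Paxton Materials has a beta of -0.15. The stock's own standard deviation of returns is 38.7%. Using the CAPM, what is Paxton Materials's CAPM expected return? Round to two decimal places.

Market risk premium = E(R_m) − R_f = 6.73% − 1.88% = 4.85%
E(R) = R_f + β × MRP = 1.88% + -0.15 × 4.85% = 1.15%

1.15%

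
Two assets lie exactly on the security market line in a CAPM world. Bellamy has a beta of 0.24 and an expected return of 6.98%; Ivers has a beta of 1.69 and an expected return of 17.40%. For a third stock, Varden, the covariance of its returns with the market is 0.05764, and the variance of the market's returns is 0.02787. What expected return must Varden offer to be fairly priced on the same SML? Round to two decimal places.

MRP = (17.40% − 6.98%) / (1.69 − 0.24) = 7.1862%
R_f = 6.98% − 0.24 × 7.1862% = 5.2553%
β_Varden = Cov / Var(R_m) = 0.05764 / 0.02787 = 2.0682
E(R_Varden) = R_f + β × MRP = 5.2553% + 2.0682 × 7.1862% = 20.12%

20.12%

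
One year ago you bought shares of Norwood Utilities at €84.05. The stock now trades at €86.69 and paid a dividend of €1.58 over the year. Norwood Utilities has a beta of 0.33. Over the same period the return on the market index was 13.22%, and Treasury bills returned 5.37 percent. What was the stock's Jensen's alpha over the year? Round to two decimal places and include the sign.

-2.94%

Realised HPR = (P1 + D1 − P0) / P0 = (86.69 + 1.58 − 84.05) / 84.05 = 4.22 / 84.05 = 5.0208%
MRP = 13.22% − 5.37% = 7.85%
CAPM required = R_f + β·MRP = 5.37% + 0.33 × 7.85% = 7.9605%
α = realised − required = 5.0208% − 7.9605% = -2.94%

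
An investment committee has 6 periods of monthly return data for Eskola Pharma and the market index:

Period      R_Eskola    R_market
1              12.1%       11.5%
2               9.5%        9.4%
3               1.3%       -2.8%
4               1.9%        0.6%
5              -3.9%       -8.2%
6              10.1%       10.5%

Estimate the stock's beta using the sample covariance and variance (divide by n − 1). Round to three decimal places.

Mean R_i = (12.1 + 9.5 + 1.3 + 1.9 − 3.9 + 10.1) / 6 = 5.1667%
Mean R_m = (11.5 + 9.4 − 2.8 + 0.6 − 8.2 + 10.5) / 6 = 3.5000%
Σ(R_i − R̄_i)(R_m − R̄_m) = 255.4800  ⇒  Cov = 255.4800 / 5 = 51.0960
Σ(R_m − R̄_m)² = 332.8000  ⇒  Var(R_m) = 332.8000 / 5 = 66.5600
β = Cov / Var(R_m) = 51.0960 / 66.5600 = 0.7677

0.768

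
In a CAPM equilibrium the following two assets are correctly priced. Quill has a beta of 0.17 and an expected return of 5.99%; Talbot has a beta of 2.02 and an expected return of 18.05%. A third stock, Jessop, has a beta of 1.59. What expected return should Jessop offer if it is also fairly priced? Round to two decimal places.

15.25%

MRP (SML slope) = (18.05% − 5.99%) / (2.02 − 0.17) = 12.06% / 1.85 = 6.5189%
R_f (intercept) = 5.99% − 0.17 × 6.5189% = 4.8818%
E(R_Jessop) = R_f + β × MRP = 4.8818% + 1.59 × 6.5189% = 15.25%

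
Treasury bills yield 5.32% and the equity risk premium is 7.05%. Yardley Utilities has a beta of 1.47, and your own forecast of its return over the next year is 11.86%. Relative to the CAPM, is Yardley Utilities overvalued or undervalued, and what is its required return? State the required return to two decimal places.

Overvalued; required return 15.68%

Required return = R_f + β·MRP = 5.32% + 1.47 × 7.05% = 15.68%
Forecast 11.86% < required 15.68% → the stock plots below the SML → overvalued.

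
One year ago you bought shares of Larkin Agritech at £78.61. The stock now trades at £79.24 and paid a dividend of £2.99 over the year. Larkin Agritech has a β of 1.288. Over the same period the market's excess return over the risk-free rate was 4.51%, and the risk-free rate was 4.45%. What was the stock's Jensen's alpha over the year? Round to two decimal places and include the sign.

-5.65%

Realised HPR = (P1 + D1 − P0) / P0 = (79.24 + 2.99 − 78.61) / 78.61 = 3.62 / 78.61 = 4.6050%
CAPM required = R_f + β·MRP = 4.45% + 1.288 × 4.51% = 10.25888%
α = realised − required = 4.6050% − 10.25888% = -5.65%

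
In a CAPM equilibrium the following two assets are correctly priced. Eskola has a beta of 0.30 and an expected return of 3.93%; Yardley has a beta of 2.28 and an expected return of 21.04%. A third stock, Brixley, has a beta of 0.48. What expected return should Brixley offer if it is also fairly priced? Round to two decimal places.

5.49%

MRP (SML slope) = (21.04% − 3.93%) / (2.28 − 0.30) = 17.11% / 1.98 = 8.6414%
R_f (intercept) = 3.93% − 0.30 × 8.6414% = 1.3376%
E(R_Brixley) = R_f + β × MRP = 1.3376% + 0.48 × 8.6414% = 5.49%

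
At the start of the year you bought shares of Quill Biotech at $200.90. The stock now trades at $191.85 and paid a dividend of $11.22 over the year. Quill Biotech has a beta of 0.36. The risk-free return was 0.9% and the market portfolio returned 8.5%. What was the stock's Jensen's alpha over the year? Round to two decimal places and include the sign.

-2.56%

Realised HPR = (P1 + D1 − P0) / P0 = (191.85 + 11.22 − 200.90) / 200.90 = 2.17 / 200.90 = 1.0801%
MRP = 8.5% − 0.9% = 7.60%
CAPM required = R_f + β·MRP = 0.9% + 0.36 × 7.6% = 3.6360%
α = realised − required = 1.0801% − 3.6360% = -2.56%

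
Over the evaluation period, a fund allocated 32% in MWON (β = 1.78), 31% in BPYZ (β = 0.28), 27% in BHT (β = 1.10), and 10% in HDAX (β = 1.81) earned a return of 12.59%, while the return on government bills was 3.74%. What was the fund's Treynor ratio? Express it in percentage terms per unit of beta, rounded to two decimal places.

7.80%

β_P = 0.32×1.78 + 0.31×0.28 + 0.27×1.10 + 0.10×1.81 = 1.1344
Treynor = (R_P − R_f) / β_P = (12.59% − 3.74%) / 1.1344 = 8.85% / 1.1344 = 7.80%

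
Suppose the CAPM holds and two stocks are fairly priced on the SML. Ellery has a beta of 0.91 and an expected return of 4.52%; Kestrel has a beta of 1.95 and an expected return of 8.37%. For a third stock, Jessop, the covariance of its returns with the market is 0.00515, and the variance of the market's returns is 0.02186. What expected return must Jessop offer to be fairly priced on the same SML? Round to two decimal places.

2.02%

MRP = (8.37% − 4.52%) / (1.95 − 0.91) = 3.7019%
R_f = 4.52% − 0.91 × 3.7019% = 1.1513%
β_Jessop = Cov / Var(R_m) = 0.00515 / 0.02186 = 0.2356
E(R_Jessop) = R_f + β × MRP = 1.1513% + 0.2356 × 3.7019% = 2.02%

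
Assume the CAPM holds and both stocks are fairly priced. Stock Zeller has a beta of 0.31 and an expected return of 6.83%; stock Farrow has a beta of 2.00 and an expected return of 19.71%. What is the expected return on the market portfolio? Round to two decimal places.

Both satisfy E(R) = R_f + β·MRP, so the slope of the SML is
MRP = (19.71% − 6.83%) / (2.00 − 0.31) = 12.88% / 1.69 = 7.6213%
R_f = E(R_Zeller) − β_Zeller·MRP = 6.83% − 0.31 × 7.6213% = 4.4674%
E(R_m) = R_f + MRP = 4.4674% + 7.6213% = 12.09%

12.09%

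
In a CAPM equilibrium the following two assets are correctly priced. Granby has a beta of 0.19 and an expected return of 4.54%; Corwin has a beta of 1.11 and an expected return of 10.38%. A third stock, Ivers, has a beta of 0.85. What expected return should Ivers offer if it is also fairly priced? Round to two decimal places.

MRP (SML slope) = (10.38% − 4.54%) / (1.11 − 0.19) = 5.84% / 0.92 = 6.3478%
R_f (intercept) = 4.54% − 0.19 × 6.3478% = 3.3339%
E(R_Ivers) = R_f + β × MRP = 3.3339% + 0.85 × 6.3478% = 8.73%

8.73%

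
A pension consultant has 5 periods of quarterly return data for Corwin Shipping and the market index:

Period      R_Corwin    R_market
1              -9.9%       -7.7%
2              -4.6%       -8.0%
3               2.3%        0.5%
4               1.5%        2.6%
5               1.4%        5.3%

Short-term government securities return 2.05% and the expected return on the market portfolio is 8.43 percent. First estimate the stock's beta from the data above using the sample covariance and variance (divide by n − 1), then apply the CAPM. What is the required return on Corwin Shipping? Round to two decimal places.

Mean R_i = (-9.9 − 4.6 + 2.3 + 1.5 + 1.4) / 5 = -1.8600%
Mean R_m = (-7.7 − 8.0 + 0.5 + 2.6 + 5.3) / 5 = -1.4600%
Σ(R_i − R̄_i)(R_m − R̄_m) = 111.9220  ⇒  Cov = 111.9220 / 4 = 27.9805
Σ(R_m − R̄_m)² = 147.7320  ⇒  Var(R_m) = 147.7320 / 4 = 36.9330
β = Cov / Var(R_m) = 27.9805 / 36.9330 = 0.7576
MRP = 8.43% − 2.05% = 6.38%
E(R) = R_f + β × MRP = 2.05% + 0.7576 × 6.38% = 6.88%

6.88%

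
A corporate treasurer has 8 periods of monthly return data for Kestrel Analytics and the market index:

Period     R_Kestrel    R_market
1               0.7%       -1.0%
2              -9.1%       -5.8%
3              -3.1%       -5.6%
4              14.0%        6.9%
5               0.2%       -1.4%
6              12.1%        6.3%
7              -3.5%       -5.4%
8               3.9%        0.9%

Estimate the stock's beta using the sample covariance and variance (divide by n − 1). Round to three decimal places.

1.506

Mean R_i = (0.7 − 9.1 − 3.1 + 14.0 + 0.2 + 12.1 − 3.5 + 3.9) / 8 = 1.9000%
Mean R_m = (-1.0 − 5.8 − 5.6 + 6.9 − 1.4 + 6.3 − 5.4 + 0.9) / 8 = -0.6375%
Σ(R_i − R̄_i)(R_m − R̄_m) = 274.0900  ⇒  Cov = 274.0900 / 7 = 39.1557
Σ(R_m − R̄_m)² = 181.9788  ⇒  Var(R_m) = 181.9788 / 7 = 25.9970
β = Cov / Var(R_m) = 39.1557 / 25.9970 = 1.5062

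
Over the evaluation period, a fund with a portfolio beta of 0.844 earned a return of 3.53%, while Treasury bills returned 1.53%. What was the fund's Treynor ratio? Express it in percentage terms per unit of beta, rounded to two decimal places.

Treynor = (R_P − R_f) / β_P = (3.53% − 1.53%) / 0.8440 = 2.00% / 0.8440 = 2.37%

2.37%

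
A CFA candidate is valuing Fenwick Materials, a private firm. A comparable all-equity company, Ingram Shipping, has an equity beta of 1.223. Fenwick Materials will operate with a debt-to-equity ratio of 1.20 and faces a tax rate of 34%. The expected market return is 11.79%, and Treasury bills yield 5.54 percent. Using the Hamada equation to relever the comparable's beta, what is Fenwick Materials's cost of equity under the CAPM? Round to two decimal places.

β_L = β_U × [1 + (1 − t)(D/E)] = 1.223 × [1 + (1 − 0.34) × 1.20]
    = 1.223 × [1 + 0.66 × 1.20] = 1.223 × 1.7920 = 2.1916
MRP = 11.79% − 5.54% = 6.25%
E(R) = R_f + β_L × MRP = 5.54% + 2.1916 × 6.25% = 19.24%

19.24%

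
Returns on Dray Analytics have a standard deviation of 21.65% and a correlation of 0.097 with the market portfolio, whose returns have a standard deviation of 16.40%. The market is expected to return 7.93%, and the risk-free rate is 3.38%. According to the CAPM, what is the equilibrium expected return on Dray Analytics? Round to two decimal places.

β = ρ × σ_i / σ_m = 0.097 × 21.65% / 16.40% = 0.1281
MRP = 7.93% − 3.38% = 4.55%
E(R) = 3.38% + 0.1281 × 4.55% = 3.96%

3.96%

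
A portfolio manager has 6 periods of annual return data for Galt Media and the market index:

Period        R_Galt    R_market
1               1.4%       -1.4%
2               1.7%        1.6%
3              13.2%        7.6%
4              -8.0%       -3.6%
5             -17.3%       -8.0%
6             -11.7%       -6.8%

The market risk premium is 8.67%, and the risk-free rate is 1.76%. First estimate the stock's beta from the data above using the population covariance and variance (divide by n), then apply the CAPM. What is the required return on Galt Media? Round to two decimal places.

17.94%

Mean R_i = (1.4 + 1.7 + 13.2 − 8.0 − 17.3 − 11.7) / 6 = -3.4500%
Mean R_m = (-1.4 + 1.6 + 7.6 − 3.6 − 8.0 − 6.8) / 6 = -1.7667%
Σ(R_i − R̄_i)(R_m − R̄_m) = 311.2700  ⇒  Cov = 311.2700 / 6 = 51.8783
Σ(R_m − R̄_m)² = 166.7533  ⇒  Var(R_m) = 166.7533 / 6 = 27.7922
β = Cov / Var(R_m) = 51.8783 / 27.7922 = 1.8666
E(R) = R_f + β × MRP = 1.76% + 1.8666 × 8.67% = 17.94%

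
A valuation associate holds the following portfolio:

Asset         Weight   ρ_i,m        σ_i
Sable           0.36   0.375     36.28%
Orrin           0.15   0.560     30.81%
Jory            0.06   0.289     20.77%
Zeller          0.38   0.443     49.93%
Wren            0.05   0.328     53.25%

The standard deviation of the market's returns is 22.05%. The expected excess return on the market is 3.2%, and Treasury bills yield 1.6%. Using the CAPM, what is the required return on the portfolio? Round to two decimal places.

4.09%

β_Sable = 0.375 × 36.28% / 22.05% = 0.6170
β_Orrin = 0.560 × 30.81% / 22.05% = 0.7825
β_Jory = 0.289 × 20.77% / 22.05% = 0.2722
β_Zeller = 0.443 × 49.93% / 22.05% = 1.0031
β_Wren = 0.328 × 53.25% / 22.05% = 0.7921
β_P = Σ w_i β_i = 0.36×0.6170 + 0.15×0.7825 + 0.06×0.2722 + 0.38×1.0031 + 0.05×0.7921 = 0.7766
E(R_P) = R_f + β_P × MRP = 1.6% + 0.7766 × 3.2% = 4.09%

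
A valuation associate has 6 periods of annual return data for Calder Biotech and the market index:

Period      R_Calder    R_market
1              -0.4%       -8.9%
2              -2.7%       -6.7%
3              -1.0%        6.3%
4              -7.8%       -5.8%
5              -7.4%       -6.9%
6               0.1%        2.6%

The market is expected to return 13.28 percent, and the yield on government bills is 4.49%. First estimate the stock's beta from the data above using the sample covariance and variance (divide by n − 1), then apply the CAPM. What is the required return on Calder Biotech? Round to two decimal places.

6.81%

Mean R_i = (-0.4 − 2.7 − 1.0 − 7.8 − 7.4 + 0.1) / 6 = -3.2000%
Mean R_m = (-8.9 − 6.7 + 6.3 − 5.8 − 6.9 + 2.6) / 6 = -3.2333%
Σ(R_i − R̄_i)(R_m − R̄_m) = 49.8300  ⇒  Cov = 49.8300 / 5 = 9.9660
Σ(R_m − R̄_m)² = 189.0733  ⇒  Var(R_m) = 189.0733 / 5 = 37.8147
β = Cov / Var(R_m) = 9.9660 / 37.8147 = 0.2635
MRP = 13.28% − 4.49% = 8.79%
E(R) = R_f + β × MRP = 4.49% + 0.2635 × 8.79% = 6.81%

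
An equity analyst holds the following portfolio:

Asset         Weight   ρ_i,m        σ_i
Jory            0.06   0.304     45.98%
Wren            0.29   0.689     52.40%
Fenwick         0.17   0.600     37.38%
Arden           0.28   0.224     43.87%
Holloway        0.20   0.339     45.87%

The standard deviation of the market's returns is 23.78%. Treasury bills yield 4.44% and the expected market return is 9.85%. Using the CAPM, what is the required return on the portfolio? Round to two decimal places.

9.21%

β_Jory = 0.304 × 45.98% / 23.78% = 0.5878
β_Wren = 0.689 × 52.40% / 23.78% = 1.5182
β_Fenwick = 0.600 × 37.38% / 23.78% = 0.9431
β_Arden = 0.224 × 43.87% / 23.78% = 0.4132
β_Holloway = 0.339 × 45.87% / 23.78% = 0.6539
β_P = Σ w_i β_i = 0.06×0.5878 + 0.29×1.5182 + 0.17×0.9431 + 0.28×0.4132 + 0.20×0.6539 = 0.8823
MRP = 9.85% − 4.44% = 5.41%
E(R_P) = R_f + β_P × MRP = 4.44% + 0.8823 × 5.41% = 9.21%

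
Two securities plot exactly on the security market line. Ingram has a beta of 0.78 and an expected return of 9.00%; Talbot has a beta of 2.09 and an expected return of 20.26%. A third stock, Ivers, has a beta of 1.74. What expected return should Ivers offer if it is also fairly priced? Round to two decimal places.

17.25%

MRP (SML slope) = (20.26% − 9.00%) / (2.09 − 0.78) = 11.26% / 1.31 = 8.5954%
R_f (intercept) = 9.00% − 0.78 × 8.5954% = 2.2956%
E(R_Ivers) = R_f + β × MRP = 2.2956% + 1.74 × 8.5954% = 17.25%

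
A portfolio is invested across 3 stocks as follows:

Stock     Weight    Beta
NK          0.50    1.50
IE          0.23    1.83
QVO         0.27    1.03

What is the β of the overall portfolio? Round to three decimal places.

β_P = Σ w_i β_i = 0.50×1.50 + 0.23×1.83 + 0.27×1.03 = 1.4490

1.449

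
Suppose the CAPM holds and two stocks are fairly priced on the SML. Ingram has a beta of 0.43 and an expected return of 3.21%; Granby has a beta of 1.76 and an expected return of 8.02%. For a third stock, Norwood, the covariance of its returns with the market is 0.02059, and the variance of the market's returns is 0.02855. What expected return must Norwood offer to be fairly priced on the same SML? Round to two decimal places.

4.26%

MRP = (8.02% − 3.21%) / (1.76 − 0.43) = 3.6165%
R_f = 3.21% − 0.43 × 3.6165% = 1.6549%
β_Norwood = Cov / Var(R_m) = 0.02059 / 0.02855 = 0.7212
E(R_Norwood) = R_f + β × MRP = 1.6549% + 0.7212 × 3.6165% = 4.26%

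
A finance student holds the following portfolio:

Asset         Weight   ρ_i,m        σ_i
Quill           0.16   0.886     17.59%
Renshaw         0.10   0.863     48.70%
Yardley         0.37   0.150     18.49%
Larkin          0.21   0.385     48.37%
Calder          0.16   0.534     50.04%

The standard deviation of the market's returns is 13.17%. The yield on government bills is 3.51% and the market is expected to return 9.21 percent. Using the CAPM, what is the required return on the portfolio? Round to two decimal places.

β_Quill = 0.886 × 17.59% / 13.17% = 1.1834
β_Renshaw = 0.863 × 48.70% / 13.17% = 3.1912
β_Yardley = 0.150 × 18.49% / 13.17% = 0.2106
β_Larkin = 0.385 × 48.37% / 13.17% = 1.4140
β_Calder = 0.534 × 50.04% / 13.17% = 2.0290
β_P = Σ w_i β_i = 0.16×1.1834 + 0.10×3.1912 + 0.37×0.2106 + 0.21×1.4140 + 0.16×2.0290 = 1.2080
MRP = 9.21% − 3.51% = 5.70%
E(R_P) = R_f + β_P × MRP = 3.51% + 1.2080 × 5.70% = 10.40%

10.40%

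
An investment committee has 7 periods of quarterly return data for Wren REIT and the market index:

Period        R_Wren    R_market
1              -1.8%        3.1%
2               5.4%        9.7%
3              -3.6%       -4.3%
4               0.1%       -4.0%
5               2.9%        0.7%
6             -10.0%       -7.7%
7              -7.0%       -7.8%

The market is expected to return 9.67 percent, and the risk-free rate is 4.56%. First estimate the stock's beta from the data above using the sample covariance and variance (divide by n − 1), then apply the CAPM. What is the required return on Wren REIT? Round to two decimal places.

8.23%

Mean R_i = (-1.8 + 5.4 − 3.6 + 0.1 + 2.9 − 10.0 − 7.0) / 7 = -2.0000%
Mean R_m = (3.1 + 9.7 − 4.3 − 4.0 + 0.7 − 7.7 − 7.8) / 7 = -1.4714%
Σ(R_i − R̄_i)(R_m − R̄_m) = 174.9100  ⇒  Cov = 174.9100 / 6 = 29.1517
Σ(R_m − R̄_m)² = 243.6543  ⇒  Var(R_m) = 243.6543 / 6 = 40.6091
β = Cov / Var(R_m) = 29.1517 / 40.6091 = 0.7179
MRP = 9.67% − 4.56% = 5.11%
E(R) = R_f + β × MRP = 4.56% + 0.7179 × 5.11% = 8.23%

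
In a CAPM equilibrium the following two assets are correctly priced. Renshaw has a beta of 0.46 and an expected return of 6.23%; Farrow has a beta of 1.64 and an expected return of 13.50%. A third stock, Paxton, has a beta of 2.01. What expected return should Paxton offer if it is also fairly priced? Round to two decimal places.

15.78%

MRP (SML slope) = (13.50% − 6.23%) / (1.64 − 0.46) = 7.27% / 1.18 = 6.1610%
R_f (intercept) = 6.23% − 0.46 × 6.1610% = 3.3959%
E(R_Paxton) = R_f + β × MRP = 3.3959% + 2.01 × 6.1610% = 15.78%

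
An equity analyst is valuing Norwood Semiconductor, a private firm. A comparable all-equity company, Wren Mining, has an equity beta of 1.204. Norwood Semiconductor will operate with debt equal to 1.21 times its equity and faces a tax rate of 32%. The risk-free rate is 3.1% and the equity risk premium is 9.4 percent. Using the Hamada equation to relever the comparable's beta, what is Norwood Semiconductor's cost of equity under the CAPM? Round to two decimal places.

β_L = β_U × [1 + (1 − t)(D/E)] = 1.204 × [1 + (1 − 0.32) × 1.21]
    = 1.204 × [1 + 0.68 × 1.21] = 1.204 × 1.8228 = 2.1947
E(R) = R_f + β_L × MRP = 3.1% + 2.1947 × 9.4% = 23.73%

23.73%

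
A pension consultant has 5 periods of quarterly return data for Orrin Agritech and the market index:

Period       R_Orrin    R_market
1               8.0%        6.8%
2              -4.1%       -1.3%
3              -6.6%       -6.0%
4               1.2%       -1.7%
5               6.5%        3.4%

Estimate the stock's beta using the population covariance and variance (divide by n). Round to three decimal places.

1.205

Mean R_i = (8.0 − 4.1 − 6.6 + 1.2 + 6.5) / 5 = 1.0000%
Mean R_m = (6.8 − 1.3 − 6.0 − 1.7 + 3.4) / 5 = 0.2400%
Σ(R_i − R̄_i)(R_m − R̄_m) = 118.1900  ⇒  Cov = 118.1900 / 5 = 23.6380
Σ(R_m − R̄_m)² = 98.0920  ⇒  Var(R_m) = 98.0920 / 5 = 19.6184
β = Cov / Var(R_m) = 23.6380 / 19.6184 = 1.2049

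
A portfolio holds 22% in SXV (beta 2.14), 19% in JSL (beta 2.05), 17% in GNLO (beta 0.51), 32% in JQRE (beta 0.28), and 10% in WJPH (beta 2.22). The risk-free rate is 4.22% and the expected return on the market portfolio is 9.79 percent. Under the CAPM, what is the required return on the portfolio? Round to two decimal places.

β_P = Σ w_i β_i = 0.22×2.14 + 0.19×2.05 + 0.17×0.51 + 0.32×0.28 + 0.10×2.22 = 1.2586
MRP = 9.79% − 4.22% = 5.57%
E(R_P) = R_f + β_P × MRP = 4.22% + 1.2586 × 5.57% = 11.23%

11.23%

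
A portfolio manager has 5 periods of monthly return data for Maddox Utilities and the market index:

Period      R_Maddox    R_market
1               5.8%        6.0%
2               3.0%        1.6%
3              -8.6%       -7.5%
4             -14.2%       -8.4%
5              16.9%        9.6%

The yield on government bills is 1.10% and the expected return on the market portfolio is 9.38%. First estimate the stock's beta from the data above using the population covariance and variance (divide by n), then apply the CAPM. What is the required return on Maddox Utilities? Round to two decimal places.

13.49%

Mean R_i = (5.8 + 3.0 − 8.6 − 14.2 + 16.9) / 5 = 0.5800%
Mean R_m = (6.0 + 1.6 − 7.5 − 8.4 + 9.6) / 5 = 0.2600%
Σ(R_i − R̄_i)(R_m − R̄_m) = 384.8660  ⇒  Cov = 384.8660 / 5 = 76.9732
Σ(R_m − R̄_m)² = 257.1920  ⇒  Var(R_m) = 257.1920 / 5 = 51.4384
β = Cov / Var(R_m) = 76.9732 / 51.4384 = 1.4964
MRP = 9.38% − 1.10% = 8.28%
E(R) = R_f + β × MRP = 1.10% + 1.4964 × 8.28% = 13.49%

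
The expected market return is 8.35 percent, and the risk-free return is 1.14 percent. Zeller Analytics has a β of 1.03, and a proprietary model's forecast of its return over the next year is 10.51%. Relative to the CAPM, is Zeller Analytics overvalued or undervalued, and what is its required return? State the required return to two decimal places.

MRP = 8.35% − 1.14% = 7.21%
Required return = R_f + β·MRP = 1.14% + 1.03 × 7.21% = 8.57%
Forecast 10.51% > required 8.57% → the stock plots above the SML → undervalued.

Undervalued; required return 8.57%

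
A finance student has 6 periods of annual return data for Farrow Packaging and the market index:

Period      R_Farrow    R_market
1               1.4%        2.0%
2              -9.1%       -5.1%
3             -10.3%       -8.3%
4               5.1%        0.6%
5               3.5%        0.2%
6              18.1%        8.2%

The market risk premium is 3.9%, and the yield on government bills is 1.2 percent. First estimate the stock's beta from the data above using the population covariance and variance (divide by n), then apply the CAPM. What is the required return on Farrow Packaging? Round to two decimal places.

8.04%

Mean R_i = (1.4 − 9.1 − 10.3 + 5.1 + 3.5 + 18.1) / 6 = 1.4500%
Mean R_m = (2.0 − 5.1 − 8.3 + 0.6 + 0.2 + 8.2) / 6 = -0.4000%
Σ(R_i − R̄_i)(R_m − R̄_m) = 290.3600  ⇒  Cov = 290.3600 / 6 = 48.3933
Σ(R_m − R̄_m)² = 165.5800  ⇒  Var(R_m) = 165.5800 / 6 = 27.5967
β = Cov / Var(R_m) = 48.3933 / 27.5967 = 1.7536
E(R) = R_f + β × MRP = 1.2% + 1.7536 × 3.9% = 8.04%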